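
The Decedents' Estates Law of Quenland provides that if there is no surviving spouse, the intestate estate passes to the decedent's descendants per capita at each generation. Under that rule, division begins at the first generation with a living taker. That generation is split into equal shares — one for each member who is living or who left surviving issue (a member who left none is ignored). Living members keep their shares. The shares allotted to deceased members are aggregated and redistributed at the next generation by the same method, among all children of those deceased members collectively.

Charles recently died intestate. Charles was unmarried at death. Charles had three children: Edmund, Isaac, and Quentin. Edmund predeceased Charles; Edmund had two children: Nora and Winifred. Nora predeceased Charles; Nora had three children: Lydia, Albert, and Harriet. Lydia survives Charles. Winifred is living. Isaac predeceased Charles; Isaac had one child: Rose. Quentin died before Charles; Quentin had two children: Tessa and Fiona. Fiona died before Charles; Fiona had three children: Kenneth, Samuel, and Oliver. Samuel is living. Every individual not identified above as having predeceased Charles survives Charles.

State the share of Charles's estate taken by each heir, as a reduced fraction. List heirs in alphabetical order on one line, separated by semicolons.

There is no surviving spouse, so the entire estate passes to Charles's descendants per capita at each generation.
No one at generation 1 (Edmund, Isaac, Quentin) is living; moving to the next generation.
At generation 2 (Nora, Winifred, Rose, Tessa, Fiona) there are 5 shares of (1)/5 = 1/5 each.
Living: Winifred, Rose, and Tessa — each takes 1/5.
Deceased: Nora and Fiona. Their combined 2/5 is pooled and carried to generation 3.
At generation 3 (Lydia, Albert, Harriet, Kenneth, Samuel, Oliver) there are 6 shares of (2/5)/6 = 1/15 each.
Living: Lydia, Albert, Harriet, Kenneth, Samuel, and Oliver — each takes 1/15.

Albert 1/15; Harriet 1/15; Kenneth 1/15; Lydia 1/15; Oliver 1/15; Rose 1/5; Samuel 1/15; Tessa 1/5; Winifred 1/5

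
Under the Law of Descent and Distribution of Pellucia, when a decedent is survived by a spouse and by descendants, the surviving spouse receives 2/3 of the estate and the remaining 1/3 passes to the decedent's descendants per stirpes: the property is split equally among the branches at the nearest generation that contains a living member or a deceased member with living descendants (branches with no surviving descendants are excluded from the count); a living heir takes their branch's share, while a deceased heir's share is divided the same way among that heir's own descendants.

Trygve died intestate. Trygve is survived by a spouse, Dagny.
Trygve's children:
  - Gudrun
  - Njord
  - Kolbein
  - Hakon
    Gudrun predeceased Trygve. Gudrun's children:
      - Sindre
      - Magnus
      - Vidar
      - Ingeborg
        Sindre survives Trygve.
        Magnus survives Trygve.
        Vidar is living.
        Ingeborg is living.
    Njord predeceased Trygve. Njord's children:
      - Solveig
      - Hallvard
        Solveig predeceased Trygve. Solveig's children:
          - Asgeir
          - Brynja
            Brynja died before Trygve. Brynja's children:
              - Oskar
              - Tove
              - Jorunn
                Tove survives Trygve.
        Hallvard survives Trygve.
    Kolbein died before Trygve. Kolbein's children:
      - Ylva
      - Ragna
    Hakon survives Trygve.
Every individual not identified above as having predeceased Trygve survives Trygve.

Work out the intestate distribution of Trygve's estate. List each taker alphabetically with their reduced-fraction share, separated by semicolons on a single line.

Asgeir 1/48; Dagny 2/3; Hakon 1/12; Hallvard 1/24; Ingeborg 1/48; Jorunn 1/144; Magnus 1/48; Oskar 1/144; Ragna 1/24; Sindre 1/48; Tove 1/144; Vidar 1/48; Ylva 1/24

Dagny, as surviving spouse, takes 2/3.
The remaining 1/3 passes to Trygve's descendants per stirpes.
The 1/3 is divided into 4 equal shares of 1/12 among Gudrun, Njord, Kolbein, Hakon.
Gudrun predeceased; the 1/12 allotted to Gudrun's branch passes to Gudrun's issue by representation.
The 1/12 is divided into 4 equal shares of 1/48 among Sindre, Magnus, Vidar, Ingeborg.
Sindre is living and takes 1/48.
Magnus is living and takes 1/48.
Vidar is living and takes 1/48.
Ingeborg is living and takes 1/48.
Njord predeceased; the 1/12 allotted to Njord's branch passes to Njord's issue by representation.
The 1/12 is divided into 2 equal shares of 1/24 among Solveig, Hallvard.
Solveig predeceased; the 1/24 allotted to Solveig's branch passes to Solveig's issue by representation.
The 1/24 is divided into 2 equal shares of 1/48 among Asgeir, Brynja.
Asgeir is living and takes 1/48.
Brynja predeceased; the 1/48 allotted to Brynja's branch passes to Brynja's issue by representation.
The 1/48 is divided into 3 equal shares of 1/144 among Oskar, Tove, Jorunn.
Oskar is living and takes 1/144.
Tove is living and takes 1/144.
Jorunn is living and takes 1/144.
Hallvard is living and takes 1/24.
Kolbein predeceased; the 1/12 allotted to Kolbein's branch passes to Kolbein's issue by representation.
The 1/12 is divided into 2 equal shares of 1/24 among Ylva, Ragna.
Ylva is living and takes 1/24.
Ragna is living and takes 1/24.
Hakon is living and takes 1/12.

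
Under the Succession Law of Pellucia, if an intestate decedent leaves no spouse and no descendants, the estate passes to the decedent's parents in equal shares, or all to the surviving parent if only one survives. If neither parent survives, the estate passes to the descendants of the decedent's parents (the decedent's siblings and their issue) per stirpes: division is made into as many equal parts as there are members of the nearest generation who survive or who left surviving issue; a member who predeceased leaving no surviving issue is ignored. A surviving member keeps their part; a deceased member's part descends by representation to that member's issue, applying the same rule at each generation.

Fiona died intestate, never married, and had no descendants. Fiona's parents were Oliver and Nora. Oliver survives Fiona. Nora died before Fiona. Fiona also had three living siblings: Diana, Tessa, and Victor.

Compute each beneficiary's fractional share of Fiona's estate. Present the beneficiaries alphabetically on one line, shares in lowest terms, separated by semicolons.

Only one parent, Oliver, survives, so Oliver takes the entire estate. The siblings take nothing because a surviving parent has priority.

Oliver 1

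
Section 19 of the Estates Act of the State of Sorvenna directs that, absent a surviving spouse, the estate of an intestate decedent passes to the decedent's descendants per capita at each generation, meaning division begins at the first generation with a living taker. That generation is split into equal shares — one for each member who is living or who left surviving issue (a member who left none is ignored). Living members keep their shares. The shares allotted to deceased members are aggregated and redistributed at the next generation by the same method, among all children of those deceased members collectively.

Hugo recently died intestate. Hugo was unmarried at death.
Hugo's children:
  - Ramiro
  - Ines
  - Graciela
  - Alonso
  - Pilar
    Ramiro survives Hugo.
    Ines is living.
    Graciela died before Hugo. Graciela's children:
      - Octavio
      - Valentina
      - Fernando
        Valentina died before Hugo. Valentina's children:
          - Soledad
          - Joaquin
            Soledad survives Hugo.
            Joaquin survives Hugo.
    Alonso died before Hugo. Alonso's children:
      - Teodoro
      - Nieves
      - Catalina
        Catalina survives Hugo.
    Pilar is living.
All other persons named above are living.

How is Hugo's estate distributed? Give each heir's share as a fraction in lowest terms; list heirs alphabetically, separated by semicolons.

There is no surviving spouse, so the entire estate passes to Hugo's descendants per capita at each generation.
At generation 1 (Ramiro, Ines, Graciela, Alonso, Pilar) there are 5 shares of (1)/5 = 1/5 each.
Living: Ramiro, Ines, and Pilar — each takes 1/5.
Deceased: Graciela and Alonso. Their combined 2/5 is pooled and carried to generation 2.
At generation 2 (Octavio, Valentina, Fernando, Teodoro, Nieves, Catalina) there are 6 shares of (2/5)/6 = 1/15 each.
Living: Octavio, Fernando, Teodoro, Nieves, and Catalina — each takes 1/15.
Deceased: Valentina. That 1/15 share is carried to generation 3.
At generation 3 (Soledad, Joaquin) there are 2 shares of (1/15)/2 = 1/30 each.
Living: Soledad and Joaquin — each takes 1/30.

Catalina 1/15; Fernando 1/15; Ines 1/5; Joaquin 1/30; Nieves 1/15; Octavio 1/15; Pilar 1/5; Ramiro 1/5; Soledad 1/30; Teodoro 1/15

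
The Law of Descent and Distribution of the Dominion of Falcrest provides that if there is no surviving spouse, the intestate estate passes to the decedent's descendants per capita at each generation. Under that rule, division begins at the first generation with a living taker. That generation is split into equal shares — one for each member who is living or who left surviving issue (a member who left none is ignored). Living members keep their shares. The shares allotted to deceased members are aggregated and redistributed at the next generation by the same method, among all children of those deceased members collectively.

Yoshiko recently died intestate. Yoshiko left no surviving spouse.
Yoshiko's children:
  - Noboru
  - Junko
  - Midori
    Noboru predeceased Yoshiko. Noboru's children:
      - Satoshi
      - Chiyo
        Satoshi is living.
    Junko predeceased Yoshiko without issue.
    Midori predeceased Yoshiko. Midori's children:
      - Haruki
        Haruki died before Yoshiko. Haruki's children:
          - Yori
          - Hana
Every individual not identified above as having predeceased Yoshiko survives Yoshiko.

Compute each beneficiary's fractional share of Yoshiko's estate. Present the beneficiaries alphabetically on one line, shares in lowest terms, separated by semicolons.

Chiyo 1/3; Hana 1/6; Satoshi 1/3; Yori 1/6

There is no surviving spouse, so the entire estate passes to Yoshiko's descendants per capita at each generation.
No one at generation 1 (Noboru, Midori) is living; moving to the next generation.
At generation 2 (Satoshi, Chiyo, Haruki) there are 3 shares of (1)/3 = 1/3 each.
Living: Satoshi and Chiyo — each takes 1/3.
Deceased: Haruki. That 1/3 share is carried to generation 3.
At generation 3 (Yori, Hana) there are 2 shares of (1/3)/2 = 1/6 each.
Living: Yori and Hana — each takes 1/6.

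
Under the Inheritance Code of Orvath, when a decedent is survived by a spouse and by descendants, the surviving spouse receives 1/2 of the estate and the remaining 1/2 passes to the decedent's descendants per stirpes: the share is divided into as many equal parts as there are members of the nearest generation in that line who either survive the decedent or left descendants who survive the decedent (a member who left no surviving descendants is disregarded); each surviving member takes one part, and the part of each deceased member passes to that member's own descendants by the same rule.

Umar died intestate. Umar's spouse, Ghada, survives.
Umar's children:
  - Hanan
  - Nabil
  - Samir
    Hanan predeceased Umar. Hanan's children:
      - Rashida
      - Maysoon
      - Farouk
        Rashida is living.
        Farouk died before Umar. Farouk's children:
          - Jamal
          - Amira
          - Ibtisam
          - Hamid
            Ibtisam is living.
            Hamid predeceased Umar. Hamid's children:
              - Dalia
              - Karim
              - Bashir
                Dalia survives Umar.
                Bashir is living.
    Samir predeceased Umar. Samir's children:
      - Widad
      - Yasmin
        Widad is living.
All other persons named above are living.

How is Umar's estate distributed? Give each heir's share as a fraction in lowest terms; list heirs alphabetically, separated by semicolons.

Amira 1/72; Bashir 1/216; Dalia 1/216; Ghada 1/2; Ibtisam 1/72; Jamal 1/72; Karim 1/216; Maysoon 1/18; Nabil 1/6; Rashida 1/18; Widad 1/12; Yasmin 1/12

Ghada, as surviving spouse, takes 1/2.
The remaining 1/2 passes to Umar's descendants per stirpes.
The 1/2 is divided into 3 equal shares of 1/6 among Hanan, Nabil, Samir.
Hanan predeceased; the 1/6 allotted to Hanan's branch passes to Hanan's issue by representation.
The 1/6 is divided into 3 equal shares of 1/18 among Rashida, Maysoon, Farouk.
Rashida is living and takes 1/18.
Maysoon is living and takes 1/18.
Farouk predeceased; the 1/18 allotted to Farouk's branch passes to Farouk's issue by representation.
The 1/18 is divided into 4 equal shares of 1/72 among Jamal, Amira, Ibtisam, Hamid.
Jamal is living and takes 1/72.
Amira is living and takes 1/72.
Ibtisam is living and takes 1/72.
Hamid predeceased; the 1/72 allotted to Hamid's branch passes to Hamid's issue by representation.
The 1/72 is divided into 3 equal shares of 1/216 among Dalia, Karim, Bashir.
Dalia is living and takes 1/216.
Karim is living and takes 1/216.
Bashir is living and takes 1/216.
Nabil is living and takes 1/6.
Samir predeceased; the 1/6 allotted to Samir's branch passes to Samir's issue by representation.
The 1/6 is divided into 2 equal shares of 1/12 among Widad, Yasmin.
Widad is living and takes 1/12.
Yasmin is living and takes 1/12.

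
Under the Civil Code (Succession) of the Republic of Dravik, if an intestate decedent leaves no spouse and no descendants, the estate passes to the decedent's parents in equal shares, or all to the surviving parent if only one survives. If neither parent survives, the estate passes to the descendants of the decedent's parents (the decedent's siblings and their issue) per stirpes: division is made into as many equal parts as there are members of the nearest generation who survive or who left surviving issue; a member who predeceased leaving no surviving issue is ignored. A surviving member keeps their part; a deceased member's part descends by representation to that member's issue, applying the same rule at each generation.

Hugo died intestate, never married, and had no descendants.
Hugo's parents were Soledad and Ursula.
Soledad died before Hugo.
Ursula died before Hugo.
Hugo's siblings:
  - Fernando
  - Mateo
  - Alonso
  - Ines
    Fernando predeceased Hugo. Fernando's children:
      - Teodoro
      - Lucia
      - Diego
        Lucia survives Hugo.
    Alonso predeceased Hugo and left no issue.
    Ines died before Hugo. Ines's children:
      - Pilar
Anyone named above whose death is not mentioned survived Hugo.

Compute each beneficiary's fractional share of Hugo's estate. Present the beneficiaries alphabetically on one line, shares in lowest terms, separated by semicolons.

Diego 1/9; Lucia 1/9; Mateo 1/3; Pilar 1/3; Teodoro 1/9

Neither parent survives and there are no descendants, so the estate passes to Hugo's siblings and their issue per stirpes.
Alonso left no surviving issue, so that branch lapses and is disregarded.
The estate is divided into 3 equal shares of 1/3 among Fernando, Mateo, Ines.
Fernando predeceased; the 1/3 allotted to Fernando's branch passes to Fernando's issue by representation.
The 1/3 is divided into 3 equal shares of 1/9 among Teodoro, Lucia, Diego.
Teodoro is living and takes 1/9.
Lucia is living and takes 1/9.
Diego is living and takes 1/9.
Mateo is living and takes 1/3.
Ines predeceased; the 1/3 allotted to Ines's branch passes to Ines's issue by representation.
Pilar is the sole taker at this level and receives the full 1/3.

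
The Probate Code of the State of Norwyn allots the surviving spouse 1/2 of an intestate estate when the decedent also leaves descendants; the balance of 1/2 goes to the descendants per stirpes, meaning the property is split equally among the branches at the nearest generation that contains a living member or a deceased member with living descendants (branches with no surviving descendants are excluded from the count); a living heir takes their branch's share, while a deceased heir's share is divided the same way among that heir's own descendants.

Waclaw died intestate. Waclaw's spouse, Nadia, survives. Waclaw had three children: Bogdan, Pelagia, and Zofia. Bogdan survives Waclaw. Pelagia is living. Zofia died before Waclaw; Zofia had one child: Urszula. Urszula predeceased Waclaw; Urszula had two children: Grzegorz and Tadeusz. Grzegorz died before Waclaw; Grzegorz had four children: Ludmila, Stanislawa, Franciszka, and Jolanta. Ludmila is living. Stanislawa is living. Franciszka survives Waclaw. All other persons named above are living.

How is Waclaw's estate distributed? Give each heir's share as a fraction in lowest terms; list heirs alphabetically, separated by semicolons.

Nadia, as surviving spouse, takes 1/2.
The remaining 1/2 passes to Waclaw's descendants per stirpes.
The 1/2 is divided into 3 equal shares of 1/6 among Bogdan, Pelagia, Zofia.
Bogdan is living and takes 1/6.
Pelagia is living and takes 1/6.
Zofia predeceased; the 1/6 allotted to Zofia's branch passes to Zofia's issue by representation.
Urszula's line is the sole branch at this level, so the full 1/6 passes to Urszula's issue by representation.
The 1/6 is divided into 2 equal shares of 1/12 among Grzegorz, Tadeusz.
Grzegorz predeceased; the 1/12 allotted to Grzegorz's branch passes to Grzegorz's issue by representation.
The 1/12 is divided into 4 equal shares of 1/48 among Ludmila, Stanislawa, Franciszka, Jolanta.
Ludmila is living and takes 1/48.
Stanislawa is living and takes 1/48.
Franciszka is living and takes 1/48.
Jolanta is living and takes 1/48.
Tadeusz is living and takes 1/12.

Bogdan 1/6; Franciszka 1/48; Jolanta 1/48; Ludmila 1/48; Nadia 1/2; Pelagia 1/6; Stanislawa 1/48; Tadeusz 1/12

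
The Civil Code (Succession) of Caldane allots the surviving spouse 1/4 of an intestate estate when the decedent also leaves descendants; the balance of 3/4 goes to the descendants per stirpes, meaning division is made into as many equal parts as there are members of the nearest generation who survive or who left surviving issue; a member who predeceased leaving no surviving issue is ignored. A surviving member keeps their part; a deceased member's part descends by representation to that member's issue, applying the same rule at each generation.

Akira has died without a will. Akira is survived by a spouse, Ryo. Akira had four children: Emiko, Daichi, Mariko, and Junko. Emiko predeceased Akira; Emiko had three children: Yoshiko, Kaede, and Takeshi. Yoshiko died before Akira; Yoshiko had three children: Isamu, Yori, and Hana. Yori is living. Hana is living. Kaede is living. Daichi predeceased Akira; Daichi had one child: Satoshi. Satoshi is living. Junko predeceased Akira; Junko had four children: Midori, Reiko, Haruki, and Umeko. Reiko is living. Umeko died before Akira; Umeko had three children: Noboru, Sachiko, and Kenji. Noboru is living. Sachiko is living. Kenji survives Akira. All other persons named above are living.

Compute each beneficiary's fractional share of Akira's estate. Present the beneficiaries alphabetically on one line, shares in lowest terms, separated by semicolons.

Ryo, as surviving spouse, takes 1/4.
The remaining 3/4 passes to Akira's descendants per stirpes.
The 3/4 is divided into 4 equal shares of 3/16 among Emiko, Daichi, Mariko, Junko.
Emiko predeceased; the 3/16 allotted to Emiko's branch passes to Emiko's issue by representation.
The 3/16 is divided into 3 equal shares of 1/16 among Yoshiko, Kaede, Takeshi.
Yoshiko predeceased; the 1/16 allotted to Yoshiko's branch passes to Yoshiko's issue by representation.
The 1/16 is divided into 3 equal shares of 1/48 among Isamu, Yori, Hana.
Isamu is living and takes 1/48.
Yori is living and takes 1/48.
Hana is living and takes 1/48.
Kaede is living and takes 1/16.
Takeshi is living and takes 1/16.
Daichi predeceased; the 3/16 allotted to Daichi's branch passes to Daichi's issue by representation.
Satoshi is the sole taker at this level and receives the full 3/16.
Mariko is living and takes 3/16.
Junko predeceased; the 3/16 allotted to Junko's branch passes to Junko's issue by representation.
The 3/16 is divided into 4 equal shares of 3/64 among Midori, Reiko, Haruki, Umeko.
Midori is living and takes 3/64.
Reiko is living and takes 3/64.
Haruki is living and takes 3/64.
Umeko predeceased; the 3/64 allotted to Umeko's branch passes to Umeko's issue by representation.
The 3/64 is divided into 3 equal shares of 1/64 among Noboru, Sachiko, Kenji.
Noboru is living and takes 1/64.
Sachiko is living and takes 1/64.
Kenji is living and takes 1/64.

Hana 1/48; Haruki 3/64; Isamu 1/48; Kaede 1/16; Kenji 1/64; Mariko 3/16; Midori 3/64; Noboru 1/64; Reiko 3/64; Ryo 1/4; Sachiko 1/64; Satoshi 3/16; Takeshi 1/16; Yori 1/48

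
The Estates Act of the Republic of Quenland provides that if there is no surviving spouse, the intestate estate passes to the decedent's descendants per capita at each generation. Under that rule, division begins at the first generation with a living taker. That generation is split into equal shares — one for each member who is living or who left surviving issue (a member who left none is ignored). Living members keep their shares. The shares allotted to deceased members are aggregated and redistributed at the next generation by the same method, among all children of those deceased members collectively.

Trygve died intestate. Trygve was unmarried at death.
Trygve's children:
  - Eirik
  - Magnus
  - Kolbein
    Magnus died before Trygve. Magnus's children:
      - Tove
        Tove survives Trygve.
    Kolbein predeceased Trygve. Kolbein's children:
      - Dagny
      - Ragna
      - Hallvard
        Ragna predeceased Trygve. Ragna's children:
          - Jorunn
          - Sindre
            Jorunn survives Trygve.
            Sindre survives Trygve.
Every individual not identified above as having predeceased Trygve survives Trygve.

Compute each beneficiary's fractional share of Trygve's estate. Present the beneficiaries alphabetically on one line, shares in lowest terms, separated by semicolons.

There is no surviving spouse, so the entire estate passes to Trygve's descendants per capita at each generation.
At generation 1 (Eirik, Magnus, Kolbein) there are 3 shares of (1)/3 = 1/3 each.
Living: Eirik — each takes 1/3.
Deceased: Magnus and Kolbein. Their combined 2/3 is pooled and carried to generation 2.
At generation 2 (Tove, Dagny, Ragna, Hallvard) there are 4 shares of (2/3)/4 = 1/6 each.
Living: Tove, Dagny, and Hallvard — each takes 1/6.
Deceased: Ragna. That 1/6 share is carried to generation 3.
At generation 3 (Jorunn, Sindre) there are 2 shares of (1/6)/2 = 1/12 each.
Living: Jorunn and Sindre — each takes 1/12.

Dagny 1/6; Eirik 1/3; Hallvard 1/6; Jorunn 1/12; Sindre 1/12; Tove 1/6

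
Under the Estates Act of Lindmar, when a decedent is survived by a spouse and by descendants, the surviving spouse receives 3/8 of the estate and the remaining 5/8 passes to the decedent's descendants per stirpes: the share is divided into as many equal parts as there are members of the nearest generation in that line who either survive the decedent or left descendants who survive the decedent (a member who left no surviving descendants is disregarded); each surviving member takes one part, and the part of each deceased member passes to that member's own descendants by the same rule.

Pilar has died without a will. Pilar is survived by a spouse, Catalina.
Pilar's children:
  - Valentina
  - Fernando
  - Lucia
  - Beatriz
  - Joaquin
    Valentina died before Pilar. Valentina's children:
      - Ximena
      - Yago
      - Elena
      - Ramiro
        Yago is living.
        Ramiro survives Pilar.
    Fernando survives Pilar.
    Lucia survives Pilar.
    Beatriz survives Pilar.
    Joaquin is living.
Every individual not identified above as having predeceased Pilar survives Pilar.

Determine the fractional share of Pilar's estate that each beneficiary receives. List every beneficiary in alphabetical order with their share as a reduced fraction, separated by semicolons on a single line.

Catalina, as surviving spouse, takes 3/8.
The remaining 5/8 passes to Pilar's descendants per stirpes.
The 5/8 is divided into 5 equal shares of 1/8 among Valentina, Fernando, Lucia, Beatriz, Joaquin.
Valentina predeceased; the 1/8 allotted to Valentina's branch passes to Valentina's issue by representation.
The 1/8 is divided into 4 equal shares of 1/32 among Ximena, Yago, Elena, Ramiro.
Ximena is living and takes 1/32.
Yago is living and takes 1/32.
Elena is living and takes 1/32.
Ramiro is living and takes 1/32.
Fernando is living and takes 1/8.
Lucia is living and takes 1/8.
Beatriz is living and takes 1/8.
Joaquin is living and takes 1/8.

Beatriz 1/8; Catalina 3/8; Elena 1/32; Fernando 1/8; Joaquin 1/8; Lucia 1/8; Ramiro 1/32; Ximena 1/32; Yago 1/32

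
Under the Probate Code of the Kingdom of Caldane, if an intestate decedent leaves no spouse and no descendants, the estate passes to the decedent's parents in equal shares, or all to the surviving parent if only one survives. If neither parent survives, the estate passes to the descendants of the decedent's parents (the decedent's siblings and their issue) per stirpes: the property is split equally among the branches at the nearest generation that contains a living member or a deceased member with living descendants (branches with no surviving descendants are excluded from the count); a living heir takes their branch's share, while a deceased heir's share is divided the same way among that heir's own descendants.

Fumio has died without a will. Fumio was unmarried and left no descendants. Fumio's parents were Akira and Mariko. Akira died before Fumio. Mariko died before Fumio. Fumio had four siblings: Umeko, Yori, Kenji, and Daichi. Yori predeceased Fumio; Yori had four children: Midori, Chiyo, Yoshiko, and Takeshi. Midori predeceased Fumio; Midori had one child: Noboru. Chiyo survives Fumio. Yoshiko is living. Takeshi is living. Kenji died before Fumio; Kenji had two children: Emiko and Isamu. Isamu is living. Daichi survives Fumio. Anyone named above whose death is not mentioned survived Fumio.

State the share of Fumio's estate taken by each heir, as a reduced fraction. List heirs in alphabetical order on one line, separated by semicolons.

Neither parent survives and there are no descendants, so the estate passes to Fumio's siblings and their issue per stirpes.
The estate is divided into 4 equal shares of 1/4 among Umeko, Yori, Kenji, Daichi.
Umeko is living and takes 1/4.
Yori predeceased; the 1/4 allotted to Yori's branch passes to Yori's issue by representation.
The 1/4 is divided into 4 equal shares of 1/16 among Midori, Chiyo, Yoshiko, Takeshi.
Midori predeceased; the 1/16 allotted to Midori's branch passes to Midori's issue by representation.
Noboru is the sole taker at this level and receives the full 1/16.
Chiyo is living and takes 1/16.
Yoshiko is living and takes 1/16.
Takeshi is living and takes 1/16.
Kenji predeceased; the 1/4 allotted to Kenji's branch passes to Kenji's issue by representation.
The 1/4 is divided into 2 equal shares of 1/8 among Emiko, Isamu.
Emiko is living and takes 1/8.
Isamu is living and takes 1/8.
Daichi is living and takes 1/4.

Chiyo 1/16; Daichi 1/4; Emiko 1/8; Isamu 1/8; Noboru 1/16; Takeshi 1/16; Umeko 1/4; Yoshiko 1/16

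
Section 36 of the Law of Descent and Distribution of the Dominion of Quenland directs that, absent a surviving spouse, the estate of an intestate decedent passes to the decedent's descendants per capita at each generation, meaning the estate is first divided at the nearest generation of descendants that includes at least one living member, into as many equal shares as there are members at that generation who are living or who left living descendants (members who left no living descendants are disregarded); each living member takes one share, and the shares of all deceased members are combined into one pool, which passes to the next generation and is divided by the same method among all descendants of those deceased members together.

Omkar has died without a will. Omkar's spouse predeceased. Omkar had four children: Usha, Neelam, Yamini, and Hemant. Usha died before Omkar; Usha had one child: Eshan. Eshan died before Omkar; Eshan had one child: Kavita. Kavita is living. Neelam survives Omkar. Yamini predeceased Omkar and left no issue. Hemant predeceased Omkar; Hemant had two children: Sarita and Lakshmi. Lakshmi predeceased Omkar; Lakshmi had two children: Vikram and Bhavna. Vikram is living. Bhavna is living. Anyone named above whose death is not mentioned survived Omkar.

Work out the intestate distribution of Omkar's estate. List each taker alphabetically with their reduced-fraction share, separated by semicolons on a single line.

Bhavna 4/27; Kavita 4/27; Neelam 1/3; Sarita 2/9; Vikram 4/27

There is no surviving spouse, so the entire estate passes to Omkar's descendants per capita at each generation.
At generation 1 (Usha, Neelam, Hemant) there are 3 shares of (1)/3 = 1/3 each.
Living: Neelam — each takes 1/3.
Deceased: Usha and Hemant. Their combined 2/3 is pooled and carried to generation 2.
At generation 2 (Eshan, Sarita, Lakshmi) there are 3 shares of (2/3)/3 = 2/9 each.
Living: Sarita — each takes 2/9.
Deceased: Eshan and Lakshmi. Their combined 4/9 is pooled and carried to generation 3.
At generation 3 (Kavita, Vikram, Bhavna) there are 3 shares of (4/9)/3 = 4/27 each.
Living: Kavita, Vikram, and Bhavna — each takes 4/27.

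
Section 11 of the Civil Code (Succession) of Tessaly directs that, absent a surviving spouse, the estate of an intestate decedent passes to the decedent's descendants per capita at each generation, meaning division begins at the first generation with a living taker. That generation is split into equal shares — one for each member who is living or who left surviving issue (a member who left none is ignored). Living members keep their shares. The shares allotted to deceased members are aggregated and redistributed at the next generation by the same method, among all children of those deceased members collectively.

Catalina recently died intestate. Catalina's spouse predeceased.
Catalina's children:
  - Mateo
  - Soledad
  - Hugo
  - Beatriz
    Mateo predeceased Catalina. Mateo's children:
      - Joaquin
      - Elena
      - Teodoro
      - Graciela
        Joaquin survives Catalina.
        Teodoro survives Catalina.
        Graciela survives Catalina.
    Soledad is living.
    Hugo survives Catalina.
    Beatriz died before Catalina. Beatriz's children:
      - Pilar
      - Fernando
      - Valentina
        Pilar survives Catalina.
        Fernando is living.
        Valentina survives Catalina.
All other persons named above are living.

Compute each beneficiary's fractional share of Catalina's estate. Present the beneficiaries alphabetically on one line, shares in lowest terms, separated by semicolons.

There is no surviving spouse, so the entire estate passes to Catalina's descendants per capita at each generation.
At generation 1 (Mateo, Soledad, Hugo, Beatriz) there are 4 shares of (1)/4 = 1/4 each.
Living: Soledad and Hugo — each takes 1/4.
Deceased: Mateo and Beatriz. Their combined 1/2 is pooled and carried to generation 2.
At generation 2 (Joaquin, Elena, Teodoro, Graciela, Pilar, Fernando, Valentina) there are 7 shares of (1/2)/7 = 1/14 each.
Living: Joaquin, Elena, Teodoro, Graciela, Pilar, Fernando, and Valentina — each takes 1/14.

Elena 1/14; Fernando 1/14; Graciela 1/14; Hugo 1/4; Joaquin 1/14; Pilar 1/14; Soledad 1/4; Teodoro 1/14; Valentina 1/14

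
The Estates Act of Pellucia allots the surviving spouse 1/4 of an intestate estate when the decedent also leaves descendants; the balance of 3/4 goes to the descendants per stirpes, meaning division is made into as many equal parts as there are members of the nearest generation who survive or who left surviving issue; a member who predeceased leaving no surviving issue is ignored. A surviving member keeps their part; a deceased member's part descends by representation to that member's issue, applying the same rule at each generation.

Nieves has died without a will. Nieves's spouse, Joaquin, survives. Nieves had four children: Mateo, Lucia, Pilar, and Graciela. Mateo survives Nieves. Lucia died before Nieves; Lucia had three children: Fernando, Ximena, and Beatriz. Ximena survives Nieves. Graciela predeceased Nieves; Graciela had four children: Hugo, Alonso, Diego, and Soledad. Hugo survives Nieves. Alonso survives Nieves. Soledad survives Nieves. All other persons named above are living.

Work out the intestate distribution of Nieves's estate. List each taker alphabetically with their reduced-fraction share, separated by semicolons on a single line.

Alonso 3/64; Beatriz 1/16; Diego 3/64; Fernando 1/16; Hugo 3/64; Joaquin 1/4; Mateo 3/16; Pilar 3/16; Soledad 3/64; Ximena 1/16

Joaquin, as surviving spouse, takes 1/4.
The remaining 3/4 passes to Nieves's descendants per stirpes.
The 3/4 is divided into 4 equal shares of 3/16 among Mateo, Lucia, Pilar, Graciela.
Mateo is living and takes 3/16.
Lucia predeceased; the 3/16 allotted to Lucia's branch passes to Lucia's issue by representation.
The 3/16 is divided into 3 equal shares of 1/16 among Fernando, Ximena, Beatriz.
Fernando is living and takes 1/16.
Ximena is living and takes 1/16.
Beatriz is living and takes 1/16.
Pilar is living and takes 3/16.
Graciela predeceased; the 3/16 allotted to Graciela's branch passes to Graciela's issue by representation.
The 3/16 is divided into 4 equal shares of 3/64 among Hugo, Alonso, Diego, Soledad.
Hugo is living and takes 3/64.
Alonso is living and takes 3/64.
Diego is living and takes 3/64.
Soledad is living and takes 3/64.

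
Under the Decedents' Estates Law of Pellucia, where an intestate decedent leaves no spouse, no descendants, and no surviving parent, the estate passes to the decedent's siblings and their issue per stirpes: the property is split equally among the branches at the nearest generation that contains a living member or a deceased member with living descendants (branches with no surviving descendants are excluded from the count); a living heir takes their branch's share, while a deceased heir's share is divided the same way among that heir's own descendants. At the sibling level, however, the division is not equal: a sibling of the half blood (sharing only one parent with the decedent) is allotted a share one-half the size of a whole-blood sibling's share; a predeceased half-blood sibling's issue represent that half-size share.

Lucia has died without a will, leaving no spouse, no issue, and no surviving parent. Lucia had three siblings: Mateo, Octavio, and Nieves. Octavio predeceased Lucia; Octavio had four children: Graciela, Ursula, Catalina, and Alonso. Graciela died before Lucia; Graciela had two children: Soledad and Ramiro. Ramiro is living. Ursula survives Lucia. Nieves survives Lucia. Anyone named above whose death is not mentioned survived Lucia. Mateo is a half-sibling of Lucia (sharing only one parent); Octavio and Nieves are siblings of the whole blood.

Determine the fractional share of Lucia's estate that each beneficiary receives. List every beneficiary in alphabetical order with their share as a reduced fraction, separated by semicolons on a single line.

No spouse, descendants, or parent survives, so the estate passes to Lucia's siblings per stirpes.
Half-blood siblings count for one-half the weight of whole-blood siblings at the initial division.
Dividing 1 in proportion to weights (total weight 5/2): Mateo (weight 1/2) → 1/5; Octavio (weight 1) → 2/5; Nieves (weight 1) → 2/5.
Mateo is living and takes 1/5.
Octavio predeceased; the 2/5 allotted to Octavio's branch passes to Octavio's issue by representation.
The 2/5 is divided into 4 equal shares of 1/10 among Graciela, Ursula, Catalina, Alonso.
Graciela predeceased; the 1/10 allotted to Graciela's branch passes to Graciela's issue by representation.
The 1/10 is divided into 2 equal shares of 1/20 among Soledad, Ramiro.
Soledad is living and takes 1/20.
Ramiro is living and takes 1/20.
Ursula is living and takes 1/10.
Catalina is living and takes 1/10.
Alonso is living and takes 1/10.
Nieves is living and takes 2/5.

Alonso 1/10; Catalina 1/10; Mateo 1/5; Nieves 2/5; Ramiro 1/20; Soledad 1/20; Ursula 1/10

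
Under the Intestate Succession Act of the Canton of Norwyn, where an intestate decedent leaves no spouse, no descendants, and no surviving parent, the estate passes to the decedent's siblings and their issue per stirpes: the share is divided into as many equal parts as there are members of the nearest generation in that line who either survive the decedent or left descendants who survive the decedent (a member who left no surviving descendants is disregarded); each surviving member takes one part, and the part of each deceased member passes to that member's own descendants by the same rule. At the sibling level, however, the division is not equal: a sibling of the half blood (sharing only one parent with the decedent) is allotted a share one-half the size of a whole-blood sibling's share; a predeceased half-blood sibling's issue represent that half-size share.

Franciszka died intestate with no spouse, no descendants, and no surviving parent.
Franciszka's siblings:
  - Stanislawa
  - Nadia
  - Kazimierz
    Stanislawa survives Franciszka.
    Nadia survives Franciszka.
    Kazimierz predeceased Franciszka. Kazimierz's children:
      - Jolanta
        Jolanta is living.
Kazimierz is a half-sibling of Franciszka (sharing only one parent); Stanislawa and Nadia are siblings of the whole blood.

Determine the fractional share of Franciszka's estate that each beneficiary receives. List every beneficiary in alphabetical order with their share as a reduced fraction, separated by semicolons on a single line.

No spouse, descendants, or parent survives, so the estate passes to Franciszka's siblings per stirpes.
Half-blood siblings count for one-half the weight of whole-blood siblings at the initial division.
Dividing 1 in proportion to weights (total weight 5/2): Stanislawa (weight 1) → 2/5; Nadia (weight 1) → 2/5; Kazimierz (weight 1/2) → 1/5.
Stanislawa is living and takes 2/5.
Nadia is living and takes 2/5.
Kazimierz predeceased; the 1/5 allotted to Kazimierz's branch passes to Kazimierz's issue by representation.
Jolanta is the sole taker at this level and receives the full 1/5.

Jolanta 1/5; Nadia 2/5; Stanislawa 2/5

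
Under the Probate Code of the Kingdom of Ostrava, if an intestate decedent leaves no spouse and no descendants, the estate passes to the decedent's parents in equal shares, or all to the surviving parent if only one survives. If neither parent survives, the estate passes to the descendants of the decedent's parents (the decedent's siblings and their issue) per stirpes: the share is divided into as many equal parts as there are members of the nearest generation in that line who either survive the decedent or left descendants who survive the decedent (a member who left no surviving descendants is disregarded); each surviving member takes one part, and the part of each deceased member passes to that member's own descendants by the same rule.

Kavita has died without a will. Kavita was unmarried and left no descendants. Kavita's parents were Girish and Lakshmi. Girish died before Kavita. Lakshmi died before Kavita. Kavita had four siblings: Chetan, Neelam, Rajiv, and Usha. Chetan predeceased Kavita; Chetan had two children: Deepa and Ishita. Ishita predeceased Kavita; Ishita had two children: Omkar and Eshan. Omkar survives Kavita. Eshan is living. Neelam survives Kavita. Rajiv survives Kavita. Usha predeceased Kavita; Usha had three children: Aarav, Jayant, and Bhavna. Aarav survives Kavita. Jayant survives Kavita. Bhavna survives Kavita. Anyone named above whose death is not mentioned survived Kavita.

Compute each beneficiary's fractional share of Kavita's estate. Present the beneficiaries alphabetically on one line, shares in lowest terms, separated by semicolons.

Aarav 1/12; Bhavna 1/12; Deepa 1/8; Eshan 1/16; Jayant 1/12; Neelam 1/4; Omkar 1/16; Rajiv 1/4

Neither parent survives and there are no descendants, so the estate passes to Kavita's siblings and their issue per stirpes.
The estate is divided into 4 equal shares of 1/4 among Chetan, Neelam, Rajiv, Usha.
Chetan predeceased; the 1/4 allotted to Chetan's branch passes to Chetan's issue by representation.
The 1/4 is divided into 2 equal shares of 1/8 among Deepa, Ishita.
Deepa is living and takes 1/8.
Ishita predeceased; the 1/8 allotted to Ishita's branch passes to Ishita's issue by representation.
The 1/8 is divided into 2 equal shares of 1/16 among Omkar, Eshan.
Omkar is living and takes 1/16.
Eshan is living and takes 1/16.
Neelam is living and takes 1/4.
Rajiv is living and takes 1/4.
Usha predeceased; the 1/4 allotted to Usha's branch passes to Usha's issue by representation.
The 1/4 is divided into 3 equal shares of 1/12 among Aarav, Jayant, Bhavna.
Aarav is living and takes 1/12.
Jayant is living and takes 1/12.
Bhavna is living and takes 1/12.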